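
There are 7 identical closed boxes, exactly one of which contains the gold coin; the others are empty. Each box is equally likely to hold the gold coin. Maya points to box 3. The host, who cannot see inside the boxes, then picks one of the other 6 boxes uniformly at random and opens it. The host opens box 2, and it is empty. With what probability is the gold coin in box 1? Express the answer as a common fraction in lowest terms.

1/6

Apply Bayes' rule, conditioning on where the gold coin actually is.
If it is in any of boxes 1, 3, 4, 5, 6, and 7 (prior 1/7 each): the host picks box 2 with probability 1/6 regardless, and it is not the prize; weight (1/7)·(1/6) = 1/42 each.
If it is in box 2 (prior 1/7): the host opened box 2, so this case is ruled out; weight (1/7)·0 = 0.
The weights sum to 1/7.
So P(the gold coin in box 1 | the host opened box 2) = (1/42) / (1/7) = 1/6.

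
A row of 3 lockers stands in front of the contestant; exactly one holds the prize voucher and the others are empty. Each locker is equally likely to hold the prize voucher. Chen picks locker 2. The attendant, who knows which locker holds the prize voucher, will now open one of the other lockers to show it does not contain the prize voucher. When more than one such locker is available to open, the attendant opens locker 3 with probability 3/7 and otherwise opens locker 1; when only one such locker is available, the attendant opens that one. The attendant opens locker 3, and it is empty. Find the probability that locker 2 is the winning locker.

Condition on the true location of the prize voucher.
If it is in locker 1 (prior 1/3): only locker 3 is available, probability 1; weight (1/3)·1 = 1/3.
If it is in locker 2 (prior 1/3): locker 3 is available, opened with probability 3/7; weight (1/3)·(3/7) = 1/7.
If it is in locker 3 (prior 1/3): the attendant opened locker 3, so this case is ruled out; weight (1/3)·0 = 0.
The weights sum to 10/21.
So P(the prize voucher in locker 2 | the attendant opened locker 3) = (1/7) / (10/21) = 3/10.

3/10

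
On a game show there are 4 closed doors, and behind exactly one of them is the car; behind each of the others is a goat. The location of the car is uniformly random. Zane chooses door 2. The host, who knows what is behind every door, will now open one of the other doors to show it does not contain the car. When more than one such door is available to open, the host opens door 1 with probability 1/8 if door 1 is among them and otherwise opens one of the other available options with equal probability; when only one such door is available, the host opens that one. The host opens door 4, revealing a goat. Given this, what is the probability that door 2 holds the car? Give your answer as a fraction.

Apply Bayes' rule, conditioning on where the car actually is.
If it is behind door 1 (prior 1/4): door 1 holds the prize so is unavailable; the host chooses uniformly among the 2 others, probability 1/2; weight (1/4)·(1/2) = 1/8.
If it is behind door 2 (prior 1/4): door 1 is available but not opened; door 4 gets probability (1 − 1/8)/2 = 7/16; weight (1/4)·(7/16) = 7/64.
If it is behind door 3 (prior 1/4): door 1 is available but not opened, probability 7/8; weight (1/4)·(7/8) = 7/32.
If it is behind door 4 (prior 1/4): the host opened door 4, so this case is ruled out; weight (1/4)·0 = 0.
The weights sum to 29/64.
So P(the car behind door 2 | the host opened door 4) = (7/64) / (29/64) = 7/29.

7/29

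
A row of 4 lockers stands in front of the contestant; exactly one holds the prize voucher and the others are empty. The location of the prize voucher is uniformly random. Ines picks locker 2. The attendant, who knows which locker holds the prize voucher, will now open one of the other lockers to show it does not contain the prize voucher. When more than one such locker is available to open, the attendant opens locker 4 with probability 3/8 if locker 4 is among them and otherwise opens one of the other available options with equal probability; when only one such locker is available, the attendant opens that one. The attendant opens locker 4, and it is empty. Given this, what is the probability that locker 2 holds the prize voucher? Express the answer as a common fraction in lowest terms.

Consider each possible location of the prize voucher in turn.
If it is in any of lockers 1, 2, and 3 (prior 1/4 each): locker 4 is available, opened with probability 3/8; weight (1/4)·(3/8) = 3/32 each.
If it is in locker 4 (prior 1/4): the attendant opened locker 4, so this case is ruled out; weight (1/4)·0 = 0.
The weights sum to 9/32.
So P(the prize voucher in locker 2 | the attendant opened locker 4) = (3/32) / (9/32) = 1/3.

1/3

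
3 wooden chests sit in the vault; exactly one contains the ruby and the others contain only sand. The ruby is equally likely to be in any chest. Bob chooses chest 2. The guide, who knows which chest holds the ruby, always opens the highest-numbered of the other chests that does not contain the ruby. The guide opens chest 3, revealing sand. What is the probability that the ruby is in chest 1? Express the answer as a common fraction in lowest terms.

Consider each possible location of the ruby in turn.
If it is in either of chests 1 and 2 (prior 1/3 each): chest 3 is the highest-numbered option available, probability 1; weight (1/3)·1 = 1/3 each.
If it is in chest 3 (prior 1/3): the guide opened chest 3, so this case is ruled out; weight (1/3)·0 = 0.
The weights sum to 2/3.
So P(the ruby in chest 1 | the guide opened chest 3) = (1/3) / (2/3) = 1/2.

1/2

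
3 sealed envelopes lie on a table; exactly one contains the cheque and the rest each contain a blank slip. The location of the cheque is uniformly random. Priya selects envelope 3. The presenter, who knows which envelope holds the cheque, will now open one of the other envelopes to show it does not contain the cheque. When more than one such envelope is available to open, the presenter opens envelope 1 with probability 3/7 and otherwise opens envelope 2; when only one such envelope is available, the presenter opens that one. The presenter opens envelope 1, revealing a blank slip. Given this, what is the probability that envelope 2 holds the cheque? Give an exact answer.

7/10

Condition on the true location of the cheque.
If it is in envelope 1 (prior 1/3): the presenter opened envelope 1, so this case is ruled out; weight (1/3)·0 = 0.
If it is in envelope 2 (prior 1/3): only envelope 1 is available, probability 1; weight (1/3)·1 = 1/3.
If it is in envelope 3 (prior 1/3): envelope 1 is available, opened with probability 3/7; weight (1/3)·(3/7) = 1/7.
The weights sum to 10/21.
So P(the cheque in envelope 2 | the presenter opened envelope 1) = (1/3) / (10/21) = 7/10.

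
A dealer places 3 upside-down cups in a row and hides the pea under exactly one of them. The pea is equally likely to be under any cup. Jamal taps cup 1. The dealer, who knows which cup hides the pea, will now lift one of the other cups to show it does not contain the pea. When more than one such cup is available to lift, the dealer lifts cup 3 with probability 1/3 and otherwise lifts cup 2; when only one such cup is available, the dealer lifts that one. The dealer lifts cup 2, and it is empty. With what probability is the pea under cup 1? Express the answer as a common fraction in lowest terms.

2/5

Condition on the true location of the pea.
If it is under cup 1 (prior 1/3): cup 3 is available but not opened, probability 2/3; weight (1/3)·(2/3) = 2/9.
If it is under cup 2 (prior 1/3): the dealer opened cup 2, so this case is ruled out; weight (1/3)·0 = 0.
If it is under cup 3 (prior 1/3): only cup 2 is available, probability 1; weight (1/3)·1 = 1/3.
The weights sum to 5/9.
So P(the pea under cup 1 | the dealer opened cup 2) = (2/9) / (5/9) = 2/5.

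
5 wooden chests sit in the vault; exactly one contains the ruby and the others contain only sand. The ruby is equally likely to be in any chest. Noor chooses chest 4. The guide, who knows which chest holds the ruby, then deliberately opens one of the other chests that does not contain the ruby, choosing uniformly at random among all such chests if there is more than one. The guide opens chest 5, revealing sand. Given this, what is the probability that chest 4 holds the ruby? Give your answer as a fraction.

1/5

Consider each possible location of the ruby in turn.
If it is in any of chests 1, 2, and 3 (prior 1/5 each): the guide has 3 equally likely choices, so probability 1/3; weight (1/5)·(1/3) = 1/15 each.
If it is in chest 4 (prior 1/5): the guide has 4 equally likely choices, so probability 1/4; weight (1/5)·(1/4) = 1/20.
If it is in chest 5 (prior 1/5): the guide opened chest 5, so this case is ruled out; weight (1/5)·0 = 0.
The weights sum to 1/4.
So P(the ruby in chest 4 | the guide opened chest 5) = (1/20) / (1/4) = 1/5.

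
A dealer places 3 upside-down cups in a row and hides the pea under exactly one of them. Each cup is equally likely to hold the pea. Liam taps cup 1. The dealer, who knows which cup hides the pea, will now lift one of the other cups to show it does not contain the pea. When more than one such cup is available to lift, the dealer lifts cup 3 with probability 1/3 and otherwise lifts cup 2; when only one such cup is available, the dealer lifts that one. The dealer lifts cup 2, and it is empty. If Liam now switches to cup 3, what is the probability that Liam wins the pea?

3/5

Consider each possible location of the pea in turn.
If it is under cup 1 (prior 1/3): cup 3 is available but not opened, probability 2/3; weight (1/3)·(2/3) = 2/9.
If it is under cup 2 (prior 1/3): the dealer opened cup 2, so this case is ruled out; weight (1/3)·0 = 0.
If it is under cup 3 (prior 1/3): only cup 2 is available, probability 1; weight (1/3)·1 = 1/3.
The weights sum to 5/9.
So P(the pea under cup 3 | the dealer opened cup 2) = (1/3) / (5/9) = 3/5.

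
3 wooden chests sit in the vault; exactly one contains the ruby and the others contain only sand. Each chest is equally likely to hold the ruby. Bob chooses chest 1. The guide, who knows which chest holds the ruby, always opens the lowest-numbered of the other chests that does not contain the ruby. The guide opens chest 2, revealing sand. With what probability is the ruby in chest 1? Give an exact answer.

Consider each possible location of the ruby in turn.
If it is in either of chests 1 and 3 (prior 1/3 each): chest 2 is the lowest-numbered option available, probability 1; weight (1/3)·1 = 1/3 each.
If it is in chest 2 (prior 1/3): the guide opened chest 2, so this case is ruled out; weight (1/3)·0 = 0.
The weights sum to 2/3.
So P(the ruby in chest 1 | the guide opened chest 2) = (1/3) / (2/3) = 1/2.

1/2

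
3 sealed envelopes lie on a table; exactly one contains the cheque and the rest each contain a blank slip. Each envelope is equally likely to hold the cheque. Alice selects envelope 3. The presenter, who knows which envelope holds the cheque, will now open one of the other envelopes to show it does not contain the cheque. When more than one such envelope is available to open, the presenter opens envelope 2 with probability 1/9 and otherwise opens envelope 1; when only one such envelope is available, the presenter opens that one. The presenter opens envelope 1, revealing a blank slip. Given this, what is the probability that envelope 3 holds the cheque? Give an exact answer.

Apply Bayes' rule, conditioning on where the cheque actually is.
If it is in envelope 1 (prior 1/3): the presenter opened envelope 1, so this case is ruled out; weight (1/3)·0 = 0.
If it is in envelope 2 (prior 1/3): only envelope 1 is available, probability 1; weight (1/3)·1 = 1/3.
If it is in envelope 3 (prior 1/3): envelope 2 is available but not opened, probability 8/9; weight (1/3)·(8/9) = 8/27.
The weights sum to 17/27.
So P(the cheque in envelope 3 | the presenter opened envelope 1) = (8/27) / (17/27) = 8/17.

8/17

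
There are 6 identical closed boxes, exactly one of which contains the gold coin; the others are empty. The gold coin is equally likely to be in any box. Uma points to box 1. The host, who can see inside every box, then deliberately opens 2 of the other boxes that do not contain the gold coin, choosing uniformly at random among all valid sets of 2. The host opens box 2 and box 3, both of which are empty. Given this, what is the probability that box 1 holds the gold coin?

Condition on the true location of the gold coin.
If it is in box 1 (prior 1/6): the host has 10 equally likely choices, so probability 1/10; weight (1/6)·(1/10) = 1/60.
If it is in either of boxes 2 and 3 (prior 1/6 each): that box was opened and seen not to hold the prize — ruled out; weight (1/6)·0 = 0 each.
If it is in any of boxes 4, 5, and 6 (prior 1/6 each): the host has 6 equally likely choices, so probability 1/6; weight (1/6)·(1/6) = 1/36 each.
The weights sum to 1/10.
So P(the gold coin in box 1 | the host opened box 2 and box 3) = (1/60) / (1/10) = 1/6.

1/6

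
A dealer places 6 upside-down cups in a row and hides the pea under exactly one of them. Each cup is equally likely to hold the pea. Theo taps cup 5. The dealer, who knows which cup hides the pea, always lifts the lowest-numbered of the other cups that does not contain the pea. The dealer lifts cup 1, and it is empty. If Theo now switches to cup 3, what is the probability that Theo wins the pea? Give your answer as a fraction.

Condition on the true location of the pea.
If it is under cup 1 (prior 1/6): the dealer opened cup 1, so this case is ruled out; weight (1/6)·0 = 0.
If it is under any of cups 2, 3, 4, 5, and 6 (prior 1/6 each): cup 1 is the lowest-numbered option available, probability 1; weight (1/6)·1 = 1/6 each.
The weights sum to 5/6.
So P(the pea under cup 3 | the dealer opened cup 1) = (1/6) / (5/6) = 1/5.

1/5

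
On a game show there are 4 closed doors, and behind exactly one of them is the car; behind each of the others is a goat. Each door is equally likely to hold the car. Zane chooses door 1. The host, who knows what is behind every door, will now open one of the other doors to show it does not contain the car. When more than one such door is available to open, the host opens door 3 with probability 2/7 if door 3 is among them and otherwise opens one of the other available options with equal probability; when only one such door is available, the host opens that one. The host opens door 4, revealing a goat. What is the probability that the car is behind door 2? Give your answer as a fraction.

5/11

Condition on the true location of the car.
If it is behind door 1 (prior 1/4): door 3 is available but not opened; door 4 gets probability (1 − 2/7)/2 = 5/14; weight (1/4)·(5/14) = 5/56.
If it is behind door 2 (prior 1/4): door 3 is available but not opened, probability 5/7; weight (1/4)·(5/7) = 5/28.
If it is behind door 3 (prior 1/4): door 3 holds the prize so is unavailable; the host chooses uniformly among the 2 others, probability 1/2; weight (1/4)·(1/2) = 1/8.
If it is behind door 4 (prior 1/4): the host opened door 4, so this case is ruled out; weight (1/4)·0 = 0.
The weights sum to 11/28.
So P(the car behind door 2 | the host opened door 4) = (5/28) / (11/28) = 5/11.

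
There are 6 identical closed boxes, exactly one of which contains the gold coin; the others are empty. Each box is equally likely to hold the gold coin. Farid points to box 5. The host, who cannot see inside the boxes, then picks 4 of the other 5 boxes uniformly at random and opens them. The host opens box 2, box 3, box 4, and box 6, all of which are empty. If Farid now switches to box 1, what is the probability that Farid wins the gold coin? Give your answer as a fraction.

Apply Bayes' rule, conditioning on where the gold coin actually is.
If it is in either of boxes 1 and 5 (prior 1/6 each): the host picks exactly this set with probability 1/5 regardless, and none is the prize; weight (1/6)·(1/5) = 1/30 each.
If it is in any of boxes 2, 3, 4, and 6 (prior 1/6 each): that box was opened and seen not to hold the prize — ruled out; weight (1/6)·0 = 0 each.
The weights sum to 1/15.
So P(the gold coin in box 1 | the host opened box 2, box 3, box 4, and box 6) = (1/30) / (1/15) = 1/2.

1/2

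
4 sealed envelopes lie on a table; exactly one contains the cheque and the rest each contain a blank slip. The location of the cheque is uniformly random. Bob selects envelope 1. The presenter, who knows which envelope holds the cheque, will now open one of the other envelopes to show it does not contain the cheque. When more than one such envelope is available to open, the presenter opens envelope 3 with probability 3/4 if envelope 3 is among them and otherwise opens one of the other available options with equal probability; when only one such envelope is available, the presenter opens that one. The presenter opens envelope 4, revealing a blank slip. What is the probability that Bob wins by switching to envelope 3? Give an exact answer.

4/7

Condition on the true location of the cheque.
If it is in envelope 1 (prior 1/4): envelope 3 is available but not opened; envelope 4 gets probability (1 − 3/4)/2 = 1/8; weight (1/4)·(1/8) = 1/32.
If it is in envelope 2 (prior 1/4): envelope 3 is available but not opened, probability 1/4; weight (1/4)·(1/4) = 1/16.
If it is in envelope 3 (prior 1/4): envelope 3 holds the prize so is unavailable; the presenter chooses uniformly among the 2 others, probability 1/2; weight (1/4)·(1/2) = 1/8.
If it is in envelope 4 (prior 1/4): the presenter opened envelope 4, so this case is ruled out; weight (1/4)·0 = 0.
The weights sum to 7/32.
So P(the cheque in envelope 3 | the presenter opened envelope 4) = (1/8) / (7/32) = 4/7.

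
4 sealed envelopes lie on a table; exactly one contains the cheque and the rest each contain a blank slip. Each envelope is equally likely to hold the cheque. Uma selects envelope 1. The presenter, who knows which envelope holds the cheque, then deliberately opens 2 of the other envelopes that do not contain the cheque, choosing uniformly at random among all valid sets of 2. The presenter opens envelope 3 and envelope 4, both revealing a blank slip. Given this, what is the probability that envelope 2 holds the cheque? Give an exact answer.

3/4

Consider each possible location of the cheque in turn.
If it is in envelope 1 (prior 1/4): the presenter has 3 equally likely choices, so probability 1/3; weight (1/4)·(1/3) = 1/12.
If it is in envelope 2 (prior 1/4): the presenter has no choice, probability 1; weight (1/4)·1 = 1/4.
If it is in either of envelopes 3 and 4 (prior 1/4 each): that envelope was opened and seen not to hold the prize — ruled out; weight (1/4)·0 = 0 each.
The weights sum to 1/3.
So P(the cheque in envelope 2 | the presenter opened envelope 3 and envelope 4) = (1/4) / (1/3) = 3/4.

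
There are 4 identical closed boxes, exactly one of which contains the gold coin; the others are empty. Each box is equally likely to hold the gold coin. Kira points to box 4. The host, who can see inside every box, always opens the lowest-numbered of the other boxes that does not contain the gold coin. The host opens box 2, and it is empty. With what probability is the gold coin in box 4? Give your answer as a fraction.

Apply Bayes' rule, conditioning on where the gold coin actually is.
If it is in box 1 (prior 1/4): box 2 is the lowest-numbered option available, probability 1; weight (1/4)·1 = 1/4.
If it is in box 2 (prior 1/4): the host opened box 2, so this case is ruled out; weight (1/4)·0 = 0.
If it is in either of boxes 3 and 4 (prior 1/4 each): the host would have opened box 1 instead, probability 0; weight (1/4)·0 = 0 each.
The weights sum to 1/4.
So P(the gold coin in box 4 | the host opened box 2) = 0 / (1/4) = 0.

0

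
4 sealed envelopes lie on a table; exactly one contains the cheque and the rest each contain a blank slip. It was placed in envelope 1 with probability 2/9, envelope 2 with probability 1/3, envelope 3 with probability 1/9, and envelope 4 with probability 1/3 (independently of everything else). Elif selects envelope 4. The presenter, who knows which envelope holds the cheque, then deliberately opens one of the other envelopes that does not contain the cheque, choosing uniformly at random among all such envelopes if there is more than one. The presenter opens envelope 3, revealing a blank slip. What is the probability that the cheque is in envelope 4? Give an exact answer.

Consider each possible location of the cheque in turn.
If it is in envelope 1 (prior 2/9): the presenter has 2 equally likely choices, so probability 1/2; weight (2/9)·(1/2) = 1/9.
If it is in envelope 2 (prior 1/3): the presenter has 2 equally likely choices, so probability 1/2; weight (1/3)·(1/2) = 1/6.
If it is in envelope 3 (prior 1/9): the presenter opened envelope 3, so this case is ruled out; weight (1/9)·0 = 0.
If it is in envelope 4 (prior 1/3): the presenter has 3 equally likely choices, so probability 1/3; weight (1/3)·(1/3) = 1/9.
The weights sum to 7/18.
So P(the cheque in envelope 4 | the presenter opened envelope 3) = (1/9) / (7/18) = 2/7.

2/7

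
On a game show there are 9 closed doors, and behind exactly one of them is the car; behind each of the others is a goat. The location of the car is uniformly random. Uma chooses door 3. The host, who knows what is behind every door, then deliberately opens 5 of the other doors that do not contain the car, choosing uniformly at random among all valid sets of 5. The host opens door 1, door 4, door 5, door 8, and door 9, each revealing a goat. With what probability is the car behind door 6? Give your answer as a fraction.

Condition on the true location of the car.
If it is behind any of doors 1, 4, 5, 8, and 9 (prior 1/9 each): that door was opened and seen not to hold the prize — ruled out; weight (1/9)·0 = 0 each.
If it is behind any of doors 2, 6, and 7 (prior 1/9 each): the host has 21 equally likely choices, so probability 1/21; weight (1/9)·(1/21) = 1/189 each.
If it is behind door 3 (prior 1/9): the host has 56 equally likely choices, so probability 1/56; weight (1/9)·(1/56) = 1/504.
The weights sum to 1/56.
So P(the car behind door 6 | the host opened door 1, door 4, door 5, door 8, and door 9) = (1/189) / (1/56) = 8/27.

8/27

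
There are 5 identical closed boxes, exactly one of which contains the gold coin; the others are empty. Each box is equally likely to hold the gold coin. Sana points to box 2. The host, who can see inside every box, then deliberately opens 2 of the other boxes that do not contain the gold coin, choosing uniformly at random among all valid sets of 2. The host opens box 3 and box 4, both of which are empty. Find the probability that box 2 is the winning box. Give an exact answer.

1/5

Consider each possible location of the gold coin in turn.
If it is in either of boxes 1 and 5 (prior 1/5 each): the host has 3 equally likely choices, so probability 1/3; weight (1/5)·(1/3) = 1/15 each.
If it is in box 2 (prior 1/5): the host has 6 equally likely choices, so probability 1/6; weight (1/5)·(1/6) = 1/30.
If it is in either of boxes 3 and 4 (prior 1/5 each): that box was opened and seen not to hold the prize — ruled out; weight (1/5)·0 = 0 each.
The weights sum to 1/6.
So P(the gold coin in box 2 | the host opened box 3 and box 4) = (1/30) / (1/6) = 1/5.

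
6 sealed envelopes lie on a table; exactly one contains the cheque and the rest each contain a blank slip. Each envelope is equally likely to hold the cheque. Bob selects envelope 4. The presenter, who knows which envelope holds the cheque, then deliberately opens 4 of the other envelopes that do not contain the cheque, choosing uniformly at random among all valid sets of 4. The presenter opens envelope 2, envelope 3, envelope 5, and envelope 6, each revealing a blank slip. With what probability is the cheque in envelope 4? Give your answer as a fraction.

Consider each possible location of the cheque in turn.
If it is in envelope 1 (prior 1/6): the presenter has no choice, probability 1; weight (1/6)·1 = 1/6.
If it is in any of envelopes 2, 3, 5, and 6 (prior 1/6 each): that envelope was opened and seen not to hold the prize — ruled out; weight (1/6)·0 = 0 each.
If it is in envelope 4 (prior 1/6): the presenter has 5 equally likely choices, so probability 1/5; weight (1/6)·(1/5) = 1/30.
The weights sum to 1/5.
So P(the cheque in envelope 4 | the presenter opened envelope 2, envelope 3, envelope 5, and envelope 6) = (1/30) / (1/5) = 1/6.

1/6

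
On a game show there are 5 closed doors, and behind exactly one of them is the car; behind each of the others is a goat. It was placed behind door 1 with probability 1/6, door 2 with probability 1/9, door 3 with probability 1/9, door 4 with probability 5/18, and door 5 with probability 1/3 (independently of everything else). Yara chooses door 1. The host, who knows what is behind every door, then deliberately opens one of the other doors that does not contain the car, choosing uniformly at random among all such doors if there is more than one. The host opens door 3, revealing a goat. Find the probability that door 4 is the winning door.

20/61

Apply Bayes' rule, conditioning on where the car actually is.
If it is behind door 1 (prior 1/6): the host has 4 equally likely choices, so probability 1/4; weight (1/6)·(1/4) = 1/24.
If it is behind door 2 (prior 1/9): the host has 3 equally likely choices, so probability 1/3; weight (1/9)·(1/3) = 1/27.
If it is behind door 3 (prior 1/9): the host opened door 3, so this case is ruled out; weight (1/9)·0 = 0.
If it is behind door 4 (prior 5/18): the host has 3 equally likely choices, so probability 1/3; weight (5/18)·(1/3) = 5/54.
If it is behind door 5 (prior 1/3): the host has 3 equally likely choices, so probability 1/3; weight (1/3)·(1/3) = 1/9.
The weights sum to 61/216.
So P(the car behind door 4 | the host opened door 3) = (5/54) / (61/216) = 20/61.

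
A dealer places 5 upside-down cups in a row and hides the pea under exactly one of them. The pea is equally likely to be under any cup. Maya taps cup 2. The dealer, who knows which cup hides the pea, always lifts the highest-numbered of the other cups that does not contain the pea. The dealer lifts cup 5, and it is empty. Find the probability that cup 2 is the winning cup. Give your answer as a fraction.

Apply Bayes' rule, conditioning on where the pea actually is.
If it is under any of cups 1, 2, 3, and 4 (prior 1/5 each): cup 5 is the highest-numbered option available, probability 1; weight (1/5)·1 = 1/5 each.
If it is under cup 5 (prior 1/5): the dealer opened cup 5, so this case is ruled out; weight (1/5)·0 = 0.
The weights sum to 4/5.
So P(the pea under cup 2 | the dealer opened cup 5) = (1/5) / (4/5) = 1/4.

1/4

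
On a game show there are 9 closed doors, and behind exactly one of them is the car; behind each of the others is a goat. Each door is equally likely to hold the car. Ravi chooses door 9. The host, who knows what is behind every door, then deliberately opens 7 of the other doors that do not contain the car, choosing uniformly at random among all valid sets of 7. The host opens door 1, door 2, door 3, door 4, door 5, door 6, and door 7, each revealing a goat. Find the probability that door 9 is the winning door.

Apply Bayes' rule, conditioning on where the car actually is.
If it is behind any of doors 1, 2, 3, 4, 5, 6, and 7 (prior 1/9 each): that door was opened and seen not to hold the prize — ruled out; weight (1/9)·0 = 0 each.
If it is behind door 8 (prior 1/9): the host has no choice, probability 1; weight (1/9)·1 = 1/9.
If it is behind door 9 (prior 1/9): the host has 8 equally likely choices, so probability 1/8; weight (1/9)·(1/8) = 1/72.
The weights sum to 1/8.
So P(the car behind door 9 | the host opened door 1, door 2, door 3, door 4, door 5, door 6, and door 7) = (1/72) / (1/8) = 1/9.

1/9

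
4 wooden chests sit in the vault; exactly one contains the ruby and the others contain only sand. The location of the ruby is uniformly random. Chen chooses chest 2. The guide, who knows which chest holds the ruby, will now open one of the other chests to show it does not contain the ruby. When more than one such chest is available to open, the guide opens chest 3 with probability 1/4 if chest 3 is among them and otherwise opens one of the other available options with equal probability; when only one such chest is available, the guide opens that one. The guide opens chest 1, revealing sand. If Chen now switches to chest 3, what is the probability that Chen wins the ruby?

Consider each possible location of the ruby in turn.
If it is in chest 1 (prior 1/4): the guide opened chest 1, so this case is ruled out; weight (1/4)·0 = 0.
If it is in chest 2 (prior 1/4): chest 3 is available but not opened; chest 1 gets probability (1 − 1/4)/2 = 3/8; weight (1/4)·(3/8) = 3/32.
If it is in chest 3 (prior 1/4): chest 3 holds the prize so is unavailable; the guide chooses uniformly among the 2 others, probability 1/2; weight (1/4)·(1/2) = 1/8.
If it is in chest 4 (prior 1/4): chest 3 is available but not opened, probability 3/4; weight (1/4)·(3/4) = 3/16.
The weights sum to 13/32.
So P(the ruby in chest 3 | the guide opened chest 1) = (1/8) / (13/32) = 4/13.

4/13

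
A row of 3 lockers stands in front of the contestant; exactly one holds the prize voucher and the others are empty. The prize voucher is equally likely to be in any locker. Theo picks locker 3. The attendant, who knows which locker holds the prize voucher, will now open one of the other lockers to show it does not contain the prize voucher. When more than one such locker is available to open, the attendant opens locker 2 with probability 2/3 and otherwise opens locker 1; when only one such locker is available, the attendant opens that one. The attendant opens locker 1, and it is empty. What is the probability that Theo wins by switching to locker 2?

3/4

Consider each possible location of the prize voucher in turn.
If it is in locker 1 (prior 1/3): the attendant opened locker 1, so this case is ruled out; weight (1/3)·0 = 0.
If it is in locker 2 (prior 1/3): only locker 1 is available, probability 1; weight (1/3)·1 = 1/3.
If it is in locker 3 (prior 1/3): locker 2 is available but not opened, probability 1/3; weight (1/3)·(1/3) = 1/9.
The weights sum to 4/9.
So P(the prize voucher in locker 2 | the attendant opened locker 1) = (1/3) / (4/9) = 3/4.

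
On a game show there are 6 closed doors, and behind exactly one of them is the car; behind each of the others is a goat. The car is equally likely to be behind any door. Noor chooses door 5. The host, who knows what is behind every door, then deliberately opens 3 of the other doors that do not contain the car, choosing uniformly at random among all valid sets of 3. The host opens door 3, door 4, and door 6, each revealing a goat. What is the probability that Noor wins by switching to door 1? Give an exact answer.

Consider each possible location of the car in turn.
If it is behind either of doors 1 and 2 (prior 1/6 each): the host has 4 equally likely choices, so probability 1/4; weight (1/6)·(1/4) = 1/24 each.
If it is behind any of doors 3, 4, and 6 (prior 1/6 each): that door was opened and seen not to hold the prize — ruled out; weight (1/6)·0 = 0 each.
If it is behind door 5 (prior 1/6): the host has 10 equally likely choices, so probability 1/10; weight (1/6)·(1/10) = 1/60.
The weights sum to 1/10.
So P(the car behind door 1 | the host opened door 3, door 4, and door 6) = (1/24) / (1/10) = 5/12.

5/12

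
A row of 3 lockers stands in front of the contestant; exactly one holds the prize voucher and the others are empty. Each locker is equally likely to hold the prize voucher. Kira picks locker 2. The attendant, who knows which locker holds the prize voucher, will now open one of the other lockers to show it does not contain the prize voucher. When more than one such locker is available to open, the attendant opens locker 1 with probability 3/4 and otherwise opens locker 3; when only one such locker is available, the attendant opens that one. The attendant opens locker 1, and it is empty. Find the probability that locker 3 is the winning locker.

4/7

Apply Bayes' rule, conditioning on where the prize voucher actually is.
If it is in locker 1 (prior 1/3): the attendant opened locker 1, so this case is ruled out; weight (1/3)·0 = 0.
If it is in locker 2 (prior 1/3): locker 1 is available, opened with probability 3/4; weight (1/3)·(3/4) = 1/4.
If it is in locker 3 (prior 1/3): only locker 1 is available, probability 1; weight (1/3)·1 = 1/3.
The weights sum to 7/12.
So P(the prize voucher in locker 3 | the attendant opened locker 1) = (1/3) / (7/12) = 4/7.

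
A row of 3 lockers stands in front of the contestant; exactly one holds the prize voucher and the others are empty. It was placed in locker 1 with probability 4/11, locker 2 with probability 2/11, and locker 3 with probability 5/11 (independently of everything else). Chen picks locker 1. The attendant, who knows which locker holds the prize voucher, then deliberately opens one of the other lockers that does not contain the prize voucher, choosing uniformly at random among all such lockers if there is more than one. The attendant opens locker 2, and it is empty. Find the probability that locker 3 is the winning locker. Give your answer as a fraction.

5/7

Apply Bayes' rule, conditioning on where the prize voucher actually is.
If it is in locker 1 (prior 4/11): the attendant has 2 equally likely choices, so probability 1/2; weight (4/11)·(1/2) = 2/11.
If it is in locker 2 (prior 2/11): the attendant opened locker 2, so this case is ruled out; weight (2/11)·0 = 0.
If it is in locker 3 (prior 5/11): the attendant has no choice, probability 1; weight (5/11)·1 = 5/11.
The weights sum to 7/11.
So P(the prize voucher in locker 3 | the attendant opened locker 2) = (5/11) / (7/11) = 5/7.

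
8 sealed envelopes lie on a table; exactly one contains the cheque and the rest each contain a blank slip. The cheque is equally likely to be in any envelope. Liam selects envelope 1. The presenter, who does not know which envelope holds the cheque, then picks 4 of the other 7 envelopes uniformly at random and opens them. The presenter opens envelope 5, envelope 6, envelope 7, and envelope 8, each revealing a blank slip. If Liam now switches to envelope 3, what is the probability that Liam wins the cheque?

1/4

Because the presenter chose which envelopes to open without knowing where the cheque is, the choice is independent of the prize location. Learning that none of the 4 opened envelopes holds the cheque simply rules out those 4 locations and leaves the remaining 4 envelopes still equally likely by symmetry.
So P(the cheque in envelope 3) = 1/4.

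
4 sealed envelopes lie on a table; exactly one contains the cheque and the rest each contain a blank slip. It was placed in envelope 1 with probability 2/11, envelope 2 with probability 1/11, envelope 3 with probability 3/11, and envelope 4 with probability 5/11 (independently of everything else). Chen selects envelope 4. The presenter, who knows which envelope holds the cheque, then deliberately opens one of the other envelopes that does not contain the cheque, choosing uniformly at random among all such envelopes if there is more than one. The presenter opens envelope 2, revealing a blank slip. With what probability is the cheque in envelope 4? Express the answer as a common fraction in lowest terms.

Condition on the true location of the cheque.
If it is in envelope 1 (prior 2/11): the presenter has 2 equally likely choices, so probability 1/2; weight (2/11)·(1/2) = 1/11.
If it is in envelope 2 (prior 1/11): the presenter opened envelope 2, so this case is ruled out; weight (1/11)·0 = 0.
If it is in envelope 3 (prior 3/11): the presenter has 2 equally likely choices, so probability 1/2; weight (3/11)·(1/2) = 3/22.
If it is in envelope 4 (prior 5/11): the presenter has 3 equally likely choices, so probability 1/3; weight (5/11)·(1/3) = 5/33.
The weights sum to 25/66.
So P(the cheque in envelope 4 | the presenter opened envelope 2) = (5/33) / (25/66) = 2/5.

2/5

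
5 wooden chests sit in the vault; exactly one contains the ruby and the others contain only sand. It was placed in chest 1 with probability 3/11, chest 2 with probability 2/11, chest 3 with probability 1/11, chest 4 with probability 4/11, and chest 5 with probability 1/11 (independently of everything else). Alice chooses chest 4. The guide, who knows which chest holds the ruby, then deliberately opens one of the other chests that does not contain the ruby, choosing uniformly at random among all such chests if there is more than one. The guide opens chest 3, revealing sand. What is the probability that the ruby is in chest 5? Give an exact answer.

1/9

Condition on the true location of the ruby.
If it is in chest 1 (prior 3/11): the guide has 3 equally likely choices, so probability 1/3; weight (3/11)·(1/3) = 1/11.
If it is in chest 2 (prior 2/11): the guide has 3 equally likely choices, so probability 1/3; weight (2/11)·(1/3) = 2/33.
If it is in chest 3 (prior 1/11): the guide opened chest 3, so this case is ruled out; weight (1/11)·0 = 0.
If it is in chest 4 (prior 4/11): the guide has 4 equally likely choices, so probability 1/4; weight (4/11)·(1/4) = 1/11.
If it is in chest 5 (prior 1/11): the guide has 3 equally likely choices, so probability 1/3; weight (1/11)·(1/3) = 1/33.
The weights sum to 3/11.
So P(the ruby in chest 5 | the guide opened chest 3) = (1/33) / (3/11) = 1/9.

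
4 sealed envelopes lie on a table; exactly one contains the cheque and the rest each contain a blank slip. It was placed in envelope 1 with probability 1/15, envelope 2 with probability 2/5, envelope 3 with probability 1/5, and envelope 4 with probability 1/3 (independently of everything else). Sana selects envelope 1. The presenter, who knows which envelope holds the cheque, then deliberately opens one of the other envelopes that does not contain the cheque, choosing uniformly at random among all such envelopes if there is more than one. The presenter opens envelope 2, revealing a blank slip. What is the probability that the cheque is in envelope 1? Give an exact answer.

Apply Bayes' rule, conditioning on where the cheque actually is.
If it is in envelope 1 (prior 1/15): the presenter has 3 equally likely choices, so probability 1/3; weight (1/15)·(1/3) = 1/45.
If it is in envelope 2 (prior 2/5): the presenter opened envelope 2, so this case is ruled out; weight (2/5)·0 = 0.
If it is in envelope 3 (prior 1/5): the presenter has 2 equally likely choices, so probability 1/2; weight (1/5)·(1/2) = 1/10.
If it is in envelope 4 (prior 1/3): the presenter has 2 equally likely choices, so probability 1/2; weight (1/3)·(1/2) = 1/6.
The weights sum to 13/45.
So P(the cheque in envelope 1 | the presenter opened envelope 2) = (1/45) / (13/45) = 1/13.

1/13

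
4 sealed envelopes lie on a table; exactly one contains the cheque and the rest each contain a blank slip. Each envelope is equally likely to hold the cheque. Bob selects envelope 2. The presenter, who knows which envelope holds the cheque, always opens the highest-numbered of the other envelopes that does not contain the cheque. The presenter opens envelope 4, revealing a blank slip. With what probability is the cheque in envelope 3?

1/3

Apply Bayes' rule, conditioning on where the cheque actually is.
If it is in any of envelopes 1, 2, and 3 (prior 1/4 each): envelope 4 is the highest-numbered option available, probability 1; weight (1/4)·1 = 1/4 each.
If it is in envelope 4 (prior 1/4): the presenter opened envelope 4, so this case is ruled out; weight (1/4)·0 = 0.
The weights sum to 3/4.
So P(the cheque in envelope 3 | the presenter opened envelope 4) = (1/4) / (3/4) = 1/3.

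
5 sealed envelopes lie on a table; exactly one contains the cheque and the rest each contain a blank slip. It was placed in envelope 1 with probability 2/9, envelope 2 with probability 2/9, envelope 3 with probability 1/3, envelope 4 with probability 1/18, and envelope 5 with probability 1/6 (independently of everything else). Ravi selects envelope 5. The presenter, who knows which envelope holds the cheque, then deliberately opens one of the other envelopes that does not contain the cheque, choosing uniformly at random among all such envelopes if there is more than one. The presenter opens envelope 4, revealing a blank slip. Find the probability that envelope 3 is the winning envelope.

Consider each possible location of the cheque in turn.
If it is in either of envelopes 1 and 2 (prior 2/9 each): the presenter has 3 equally likely choices, so probability 1/3; weight (2/9)·(1/3) = 2/27 each.
If it is in envelope 3 (prior 1/3): the presenter has 3 equally likely choices, so probability 1/3; weight (1/3)·(1/3) = 1/9.
If it is in envelope 4 (prior 1/18): the presenter opened envelope 4, so this case is ruled out; weight (1/18)·0 = 0.
If it is in envelope 5 (prior 1/6): the presenter has 4 equally likely choices, so probability 1/4; weight (1/6)·(1/4) = 1/24.
The weights sum to 65/216.
So P(the cheque in envelope 3 | the presenter opened envelope 4) = (1/9) / (65/216) = 24/65.

24/65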